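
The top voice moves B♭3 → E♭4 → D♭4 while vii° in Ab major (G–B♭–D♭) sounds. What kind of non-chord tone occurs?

The harmony at that moment is G diminished triad (G, B♭, D♭); E♭4 is not a chord tone.
It is approached by leap up from B♭3 and left by step down to D♭4.
Leap in, step out — an appoggiatura.

E♭4 is an appoggiatura.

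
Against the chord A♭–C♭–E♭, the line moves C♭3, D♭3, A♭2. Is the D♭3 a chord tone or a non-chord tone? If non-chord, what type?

Non-chord tone — an escape tone.

The harmony at that moment is A♭ minor triad (A♭, C♭, E♭); D♭3 is not a chord tone.
It is approached by step up from C♭3 and left by leap down to A♭2.
Step in, leap out — an escape tone.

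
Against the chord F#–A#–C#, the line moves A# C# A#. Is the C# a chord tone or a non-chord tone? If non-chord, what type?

F# major triad contains F#, A#, C#; C# is the fifth, so it is a chord tone.

Chord tone (the fifth of F# major triad).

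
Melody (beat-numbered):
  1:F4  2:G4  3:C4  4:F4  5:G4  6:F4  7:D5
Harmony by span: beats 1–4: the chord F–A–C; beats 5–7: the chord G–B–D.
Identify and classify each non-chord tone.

G4 (beat 2) — escape tone; F4 (beat 6) — escape tone.

The harmony at that moment is F major triad (F, A, C); G4 is not a chord tone.
It is approached by step up from F4 and left by leap down to C4.
Step in, leap out — an escape tone.
The harmony at that moment is G major triad (G, B, D); F4 is not a chord tone.
It is approached by step down from G4 and left by leap up to D5.
Step in, leap out — an escape tone.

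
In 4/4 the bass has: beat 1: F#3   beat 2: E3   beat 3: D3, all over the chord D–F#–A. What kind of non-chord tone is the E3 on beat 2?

Passing tone.

The harmony at that moment is D major triad (D, F#, A); E3 is not a chord tone.
It is approached by step down from F#3 and left by step down to D3.
Step in, step out in the same direction — a passing tone.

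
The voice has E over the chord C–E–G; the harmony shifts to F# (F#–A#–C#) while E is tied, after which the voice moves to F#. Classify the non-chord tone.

The harmony at that moment is F# major triad (F#, A#, C#); E is not a chord tone.
It is held over (the same pitch as the preceding E) and left by step up to F#.
Held over from the previous chord and resolving up by step — a retardation.

E is a retardation.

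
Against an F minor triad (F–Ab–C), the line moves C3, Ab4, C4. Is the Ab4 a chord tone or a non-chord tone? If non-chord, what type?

F minor triad contains F, Ab, C; Ab is the third, so it is a chord tone.

Chord tone (the third of F minor triad).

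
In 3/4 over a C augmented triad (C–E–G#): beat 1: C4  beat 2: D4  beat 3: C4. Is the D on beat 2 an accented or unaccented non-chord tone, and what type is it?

The harmony at that moment is C augmented triad (C, E, G#); D4 is not a chord tone.
It is approached by step up from C4 and left by step down to C4.
Step away and step back to the same note — a neighbor tone (upper neighbor).
It falls on a weak beat, so it is unaccented.

Unaccented neighbor tone.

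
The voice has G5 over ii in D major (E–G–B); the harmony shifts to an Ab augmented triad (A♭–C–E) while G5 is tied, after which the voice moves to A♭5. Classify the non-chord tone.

The harmony at that moment is A♭ augmented triad (A♭, C, E); G5 is not a chord tone.
It is held over (the same pitch as the preceding G5) and left by step up to A♭5.
Held over from the previous chord and resolving up by step — a retardation.

G5 is a retardation.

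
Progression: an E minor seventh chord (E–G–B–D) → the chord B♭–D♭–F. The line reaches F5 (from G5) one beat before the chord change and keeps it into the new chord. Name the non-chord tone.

The harmony at that moment is E minor seventh chord (E, G, B, D); F5 is not a chord tone.
It is approached by step down from G5 and then sustained as the same pitch into the next harmony.
Arriving early and becoming a chord tone when the harmony changes — an anticipation.

F5 is an anticipation.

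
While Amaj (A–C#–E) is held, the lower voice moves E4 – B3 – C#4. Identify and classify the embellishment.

B3 is an appoggiatura.

The harmony at that moment is A major triad (A, C#, E); B3 is not a chord tone.
It is approached by leap down from E4 and left by step up to C#4.
Leap in, step out — an appoggiatura.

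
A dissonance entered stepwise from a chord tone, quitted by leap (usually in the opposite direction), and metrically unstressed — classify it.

Escape tone.

Approach: by step. Departure: by leap. Metric position: weak.
Step in, leap out, from a weak position — an escape tone (échappée). (It is the mirror image of the appoggiatura, which leaps in and steps out on a strong beat.)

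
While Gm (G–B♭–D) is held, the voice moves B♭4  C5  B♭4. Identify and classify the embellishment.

C5 is a neighbor tone.

The harmony at that moment is G minor triad (G, B♭, D); C5 is not a chord tone.
It is approached by step up from B♭4 and left by step down to B♭4.
Step away and step back to the same note — a neighbor tone (upper neighbor).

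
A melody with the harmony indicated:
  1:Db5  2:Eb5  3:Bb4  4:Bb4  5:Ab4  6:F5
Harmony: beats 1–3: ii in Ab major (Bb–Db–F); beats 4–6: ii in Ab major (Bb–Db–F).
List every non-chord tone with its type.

The harmony at that moment is Bb minor triad (Bb, Db, F); Eb5 is not a chord tone.
It is approached by step up from Db5 and left by leap down to Bb4.
Step in, leap out — an escape tone.
The harmony at that moment is Bb minor triad (Bb, Db, F); Ab4 is not a chord tone.
It is approached by step down from Bb4 and left by leap up to F5.
Step in, leap out — an escape tone.

Eb5 (beat 2) — escape tone; Ab4 (beat 5) — escape tone.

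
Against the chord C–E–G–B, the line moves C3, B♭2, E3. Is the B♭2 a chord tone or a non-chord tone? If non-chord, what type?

The harmony at that moment is C major seventh chord (C, E, G, B); B♭2 is not a chord tone.
It is approached by step down from C3 and left by leap up to E3.
Step in, leap out — an escape tone.

Non-chord tone — an escape tone.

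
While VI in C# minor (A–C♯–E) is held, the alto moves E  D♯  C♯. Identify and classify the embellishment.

The harmony at that moment is A major triad (A, C♯, E); D♯ is not a chord tone.
It is approached by step down from E and left by step down to C♯.
Step in, step out in the same direction — a passing tone.

D♯ is a passing tone.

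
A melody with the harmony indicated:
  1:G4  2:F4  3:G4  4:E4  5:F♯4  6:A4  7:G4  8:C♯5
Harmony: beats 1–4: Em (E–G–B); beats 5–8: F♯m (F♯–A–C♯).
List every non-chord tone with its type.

F4 (beat 2) — neighbor tone; G4 (beat 7) — escape tone.

The harmony at that moment is E minor triad (E, G, B); F4 is not a chord tone.
It is approached by step down from G4 and left by step up to G4.
Step away and step back to the same note — a neighbor tone (lower neighbor).
The harmony at that moment is F♯ minor triad (F♯, A, C♯); G4 is not a chord tone.
It is approached by step down from A4 and left by leap up to C♯5.
Step in, leap out — an escape tone.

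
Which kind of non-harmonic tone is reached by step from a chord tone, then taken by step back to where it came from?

Neighbor tone.

Approach: by step. Departure: by step in the opposite direction, back to the starting pitch.
Stepwise on both sides but reversing to return to the same chord tone — a neighbor tone. (Had it continued onward in the same direction it would be a passing tone instead.)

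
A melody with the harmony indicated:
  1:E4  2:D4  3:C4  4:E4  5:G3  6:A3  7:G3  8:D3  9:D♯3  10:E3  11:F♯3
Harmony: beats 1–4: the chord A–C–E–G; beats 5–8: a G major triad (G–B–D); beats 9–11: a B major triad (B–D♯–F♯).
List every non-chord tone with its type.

The harmony at that moment is A minor seventh chord (A, C, E, G); D4 is not a chord tone.
It is approached by step down from E4 and left by step down to C4.
Step in, step out in the same direction — a passing tone.
The harmony at that moment is G major triad (G, B, D); A3 is not a chord tone.
It is approached by step up from G3 and left by step down to G3.
Step away and step back to the same note — a neighbor tone (upper neighbor).
The harmony at that moment is B major triad (B, D♯, F♯); E3 is not a chord tone.
It is approached by step up from D♯3 and left by step up to F♯3.
Step in, step out in the same direction — a passing tone.

D4 (beat 2) — passing tone; A3 (beat 6) — neighbor tone; E3 (beat 10) — passing tone.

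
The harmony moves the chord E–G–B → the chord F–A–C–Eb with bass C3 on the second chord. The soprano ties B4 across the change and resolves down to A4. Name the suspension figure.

7–6 suspension.

At the second chord the bass is C3. The suspended B4 lies a seventh above the bass; after resolving down by step to A4, the interval above the bass becomes a sixth.
Suspension figures are named by those two intervals: 7–6.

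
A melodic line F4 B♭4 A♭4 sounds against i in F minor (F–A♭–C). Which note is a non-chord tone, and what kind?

B♭4 is an appoggiatura.

The harmony at that moment is F minor triad (F, A♭, C); B♭4 is not a chord tone.
It is approached by leap up from F4 and left by step down to A♭4.
Leap in, step out — an appoggiatura.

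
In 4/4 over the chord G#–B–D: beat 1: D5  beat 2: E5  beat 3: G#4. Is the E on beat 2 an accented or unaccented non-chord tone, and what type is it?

Unaccented escape tone.

The harmony at that moment is G# diminished triad (G#, B, D); E5 is not a chord tone.
It is approached by step up from D5 and left by leap down to G#4.
Step in, leap out — an escape tone.
It falls on a weak beat, so it is unaccented.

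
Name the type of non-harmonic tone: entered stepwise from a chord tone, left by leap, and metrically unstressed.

Approach: by step. Departure: by leap. Metric position: weak.
Step in, leap out, from a weak position — an escape tone (échappée). (It is the mirror image of the appoggiatura, which leaps in and steps out on a strong beat.)

Escape tone.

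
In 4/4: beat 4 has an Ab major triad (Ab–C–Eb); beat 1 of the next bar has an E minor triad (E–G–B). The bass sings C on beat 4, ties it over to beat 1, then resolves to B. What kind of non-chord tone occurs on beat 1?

Suspension.

The harmony at that moment is E minor triad (E, G, B); C is not a chord tone.
It is held over (the same pitch as the preceding C) and left by step down to B.
Held over from the previous chord and resolving down by step — a suspension.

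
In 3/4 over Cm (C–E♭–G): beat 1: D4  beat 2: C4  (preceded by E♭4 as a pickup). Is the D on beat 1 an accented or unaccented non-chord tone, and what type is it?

The harmony at that moment is C minor triad (C, E♭, G); D4 is not a chord tone.
It is approached by step down from E♭4 and left by step down to C4.
Step in, step out in the same direction — a passing tone.
It falls on the downbeat, so it is accented.

Accented passing tone.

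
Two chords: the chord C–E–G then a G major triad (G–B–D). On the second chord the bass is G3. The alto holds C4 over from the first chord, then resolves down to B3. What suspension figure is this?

At the second chord the bass is G3. The suspended C4 lies a fourth above the bass; after resolving down by step to B3, the interval above the bass becomes a third.
Suspension figures are named by those two intervals: 4–3.

4–3 suspension.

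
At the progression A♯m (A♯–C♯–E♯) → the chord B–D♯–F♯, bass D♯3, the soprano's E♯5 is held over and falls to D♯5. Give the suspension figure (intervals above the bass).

9–8 suspension.

At the second chord the bass is D♯3. The suspended E♯5 lies a ninth above the bass; after resolving down by step to D♯5, the interval above the bass becomes an octave.
Suspension figures are named by those two intervals: 9–8.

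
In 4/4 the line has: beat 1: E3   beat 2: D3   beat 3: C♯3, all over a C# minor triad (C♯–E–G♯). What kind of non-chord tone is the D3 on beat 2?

Passing tone.

The harmony at that moment is C♯ minor triad (C♯, E, G♯); D3 is not a chord tone.
It is approached by step down from E3 and left by step down to C♯3.
Step in, step out in the same direction — a passing tone.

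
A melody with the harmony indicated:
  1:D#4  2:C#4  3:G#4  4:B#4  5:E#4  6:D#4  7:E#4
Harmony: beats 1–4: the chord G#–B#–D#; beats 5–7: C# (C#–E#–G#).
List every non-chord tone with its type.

C#4 (beat 2) — escape tone; D#4 (beat 6) — neighbor tone.

The harmony at that moment is G# major triad (G#, B#, D#); C#4 is not a chord tone.
It is approached by step down from D#4 and left by leap up to G#4.
Step in, leap out — an escape tone.
The harmony at that moment is C# major triad (C#, E#, G#); D#4 is not a chord tone.
It is approached by step down from E#4 and left by step up to E#4.
Step away and step back to the same note — a neighbor tone (lower neighbor).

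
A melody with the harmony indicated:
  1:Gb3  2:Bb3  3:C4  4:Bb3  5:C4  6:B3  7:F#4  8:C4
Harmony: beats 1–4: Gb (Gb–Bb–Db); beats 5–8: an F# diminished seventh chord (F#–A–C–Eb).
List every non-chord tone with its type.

The harmony at that moment is Gb major triad (Gb, Bb, Db); C4 is not a chord tone.
It is approached by step up from Bb3 and left by step down to Bb3.
Step away and step back to the same note — a neighbor tone (upper neighbor).
The harmony at that moment is F# diminished seventh chord (F#, A, C, Eb); B3 is not a chord tone.
It is approached by step down from C4 and left by leap up to F#4.
Step in, leap out — an escape tone.

C4 (beat 3) — neighbor tone; B3 (beat 6) — escape tone.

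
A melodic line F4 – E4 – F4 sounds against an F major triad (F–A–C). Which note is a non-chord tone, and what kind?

The harmony at that moment is F major triad (F, A, C); E4 is not a chord tone.
It is approached by step down from F4 and left by step up to F4.
Step away and step back to the same note — a neighbor tone (lower neighbor).

E4 is a neighbor tone.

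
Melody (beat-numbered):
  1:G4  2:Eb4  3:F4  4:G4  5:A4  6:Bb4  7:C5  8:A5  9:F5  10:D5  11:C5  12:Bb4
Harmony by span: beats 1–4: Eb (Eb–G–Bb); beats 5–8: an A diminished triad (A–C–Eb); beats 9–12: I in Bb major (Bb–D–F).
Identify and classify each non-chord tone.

F4 (beat 3) — passing tone; Bb4 (beat 6) — passing tone; C5 (beat 11) — passing tone.

The harmony at that moment is Eb major triad (Eb, G, Bb); F4 is not a chord tone.
It is approached by step up from Eb4 and left by step up to G4.
Step in, step out in the same direction — a passing tone.
The harmony at that moment is A diminished triad (A, C, Eb); Bb4 is not a chord tone.
It is approached by step up from A4 and left by step up to C5.
Step in, step out in the same direction — a passing tone.
The harmony at that moment is Bb major triad (Bb, D, F); C5 is not a chord tone.
It is approached by step down from D5 and left by step down to Bb4.
Step in, step out in the same direction — a passing tone.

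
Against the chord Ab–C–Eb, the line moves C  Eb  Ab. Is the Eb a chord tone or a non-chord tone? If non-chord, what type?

Chord tone (the fifth of Ab major triad).

Ab major triad contains Ab, C, Eb; Eb is the fifth, so it is a chord tone.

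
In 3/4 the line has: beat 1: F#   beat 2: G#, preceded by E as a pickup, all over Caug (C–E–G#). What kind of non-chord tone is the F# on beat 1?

The harmony at that moment is C augmented triad (C, E, G#); F# is not a chord tone.
It is approached by step up from E and left by step up to G#.
Step in, step out in the same direction — a passing tone.

Passing tone.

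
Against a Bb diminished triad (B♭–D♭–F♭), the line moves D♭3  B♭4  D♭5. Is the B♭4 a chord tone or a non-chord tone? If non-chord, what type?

Chord tone (the root of Bb diminished triad).

Bb diminished triad contains B♭, D♭, F♭; B♭ is the root, so it is a chord tone.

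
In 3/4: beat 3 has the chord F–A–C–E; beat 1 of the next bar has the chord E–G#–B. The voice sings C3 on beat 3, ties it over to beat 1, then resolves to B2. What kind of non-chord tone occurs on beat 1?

The harmony at that moment is E major triad (E, G#, B); C3 is not a chord tone.
It is held over (the same pitch as the preceding C3) and left by step down to B2.
Held over from the previous chord and resolving down by step — a suspension.

Suspension.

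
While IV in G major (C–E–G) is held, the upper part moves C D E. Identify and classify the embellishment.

The harmony at that moment is C major triad (C, E, G); D is not a chord tone.
It is approached by step up from C and left by step up to E.
Step in, step out in the same direction — a passing tone.

D is a passing tone.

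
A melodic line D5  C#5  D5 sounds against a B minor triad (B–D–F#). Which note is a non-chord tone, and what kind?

The harmony at that moment is B minor triad (B, D, F#); C#5 is not a chord tone.
It is approached by step down from D5 and left by step up to D5.
Step away and step back to the same note — a neighbor tone (lower neighbor).

C#5 is a neighbor tone.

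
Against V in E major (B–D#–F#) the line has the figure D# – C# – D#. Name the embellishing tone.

The harmony at that moment is B major triad (B, D#, F#); C# is not a chord tone.
It is approached by step down from D# and left by step up to D#.
Step away and step back to the same note — a neighbor tone (lower neighbor).

C# is a neighbor tone.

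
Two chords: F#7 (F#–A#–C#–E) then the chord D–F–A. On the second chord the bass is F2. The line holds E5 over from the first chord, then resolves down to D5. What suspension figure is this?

At the second chord the bass is F2. The suspended E5 lies a seventh above the bass; after resolving down by step to D5, the interval above the bass becomes a sixth.
Suspension figures are named by those two intervals: 7–6.

7–6 suspension.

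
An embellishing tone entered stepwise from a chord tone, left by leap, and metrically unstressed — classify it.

Approach: by step. Departure: by leap. Metric position: weak.
Step in, leap out, from a weak position — an escape tone (échappée). (It is the mirror image of the appoggiatura, which leaps in and steps out on a strong beat.)

Escape tone.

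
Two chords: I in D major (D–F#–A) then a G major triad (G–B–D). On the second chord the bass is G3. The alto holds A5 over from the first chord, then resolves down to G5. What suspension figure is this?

At the second chord the bass is G3. The suspended A5 lies a ninth above the bass; after resolving down by step to G5, the interval above the bass becomes an octave.
Suspension figures are named by those two intervals: 9–8.

9–8 suspension.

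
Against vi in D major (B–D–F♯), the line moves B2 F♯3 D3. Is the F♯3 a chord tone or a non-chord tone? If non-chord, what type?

Chord tone (the fifth of B minor triad).

B minor triad contains B, D, F♯; F♯ is the fifth, so it is a chord tone.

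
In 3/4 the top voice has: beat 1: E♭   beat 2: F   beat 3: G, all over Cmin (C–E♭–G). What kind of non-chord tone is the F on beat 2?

The harmony at that moment is C minor triad (C, E♭, G); F is not a chord tone.
It is approached by step up from E♭ and left by step up to G.
Step in, step out in the same direction — a passing tone.

Passing tone.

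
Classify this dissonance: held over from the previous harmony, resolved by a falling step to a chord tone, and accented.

Approach: by preparation — the pitch is first a chord tone, then held (tied or repeated) while the harmony changes under it. Departure: down by step. Metric position: strong.
A prepared dissonance that resolves downward by step — a suspension. (The same figure resolving upward would be a retardation.)

Suspension.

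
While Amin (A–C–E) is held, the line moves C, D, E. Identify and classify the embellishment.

D is a passing tone.

The harmony at that moment is A minor triad (A, C, E); D is not a chord tone.
It is approached by step up from C and left by step up to E.
Step in, step out in the same direction — a passing tone.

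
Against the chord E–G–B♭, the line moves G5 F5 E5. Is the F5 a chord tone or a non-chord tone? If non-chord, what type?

The harmony at that moment is E diminished triad (E, G, B♭); F5 is not a chord tone.
It is approached by step down from G5 and left by step down to E5.
Step in, step out in the same direction — a passing tone.

Non-chord tone — a passing tone.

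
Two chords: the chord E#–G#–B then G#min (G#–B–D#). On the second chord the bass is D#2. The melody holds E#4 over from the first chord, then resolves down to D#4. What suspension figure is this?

9–8 suspension.

At the second chord the bass is D#2. The suspended E#4 lies a ninth above the bass; after resolving down by step to D#4, the interval above the bass becomes an octave.
Suspension figures are named by those two intervals: 9–8.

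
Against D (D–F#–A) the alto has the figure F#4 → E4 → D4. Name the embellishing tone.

E4 is a passing tone.

The harmony at that moment is D major triad (D, F#, A); E4 is not a chord tone.
It is approached by step down from F#4 and left by step down to D4.
Step in, step out in the same direction — a passing tone.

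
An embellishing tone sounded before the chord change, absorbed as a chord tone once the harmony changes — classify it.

Anticipation.

Approach: ahead of the chord change (typically by step), so it is dissonant against the current harmony. Departure: none — the same pitch is restated or held and is a chord tone of the new harmony.
Dissonant first, consonant once the harmony catches up: the note simply arrives early — an anticipation. (The reverse timing, consonant first and dissonant after the change, would be a suspension or retardation.)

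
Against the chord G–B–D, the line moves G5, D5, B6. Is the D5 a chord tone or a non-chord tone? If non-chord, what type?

Chord tone (the fifth of G major triad).

G major triad contains G, B, D; D is the fifth, so it is a chord tone.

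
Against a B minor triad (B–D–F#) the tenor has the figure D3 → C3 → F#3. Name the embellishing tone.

C3 is an escape tone.

The harmony at that moment is B minor triad (B, D, F#); C3 is not a chord tone.
It is approached by step down from D3 and left by leap up to F#3.
Step in, leap out — an escape tone.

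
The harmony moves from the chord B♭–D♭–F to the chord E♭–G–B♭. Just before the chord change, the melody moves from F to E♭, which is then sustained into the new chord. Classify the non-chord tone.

The harmony at that moment is B♭ minor triad (B♭, D♭, F); E♭ is not a chord tone.
It is approached by step down from F and then sustained as the same pitch into the next harmony.
Arriving early and becoming a chord tone when the harmony changes — an anticipation.

E♭ is an anticipation.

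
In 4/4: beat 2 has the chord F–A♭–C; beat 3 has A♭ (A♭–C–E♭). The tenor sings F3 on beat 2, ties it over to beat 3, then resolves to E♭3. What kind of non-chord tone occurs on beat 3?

Suspension.

The harmony at that moment is A♭ major triad (A♭, C, E♭); F3 is not a chord tone.
It is held over (the same pitch as the preceding F3) and left by step down to E♭3.
Held over from the previous chord and resolving down by step — a suspension.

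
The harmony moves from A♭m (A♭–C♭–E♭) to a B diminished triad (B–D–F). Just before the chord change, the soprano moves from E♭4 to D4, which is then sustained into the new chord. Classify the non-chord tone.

D4 is an anticipation.

The harmony at that moment is A♭ minor triad (A♭, C♭, E♭); D4 is not a chord tone.
It is approached by step down from E♭4 and then sustained as the same pitch into the next harmony.
Arriving early and becoming a chord tone when the harmony changes — an anticipation.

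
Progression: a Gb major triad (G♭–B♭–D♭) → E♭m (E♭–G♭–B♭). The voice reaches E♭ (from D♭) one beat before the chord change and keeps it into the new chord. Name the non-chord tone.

The harmony at that moment is G♭ major triad (G♭, B♭, D♭); E♭ is not a chord tone.
It is approached by step up from D♭ and then sustained as the same pitch into the next harmony.
Arriving early and becoming a chord tone when the harmony changes — an anticipation.

E♭ is an anticipation.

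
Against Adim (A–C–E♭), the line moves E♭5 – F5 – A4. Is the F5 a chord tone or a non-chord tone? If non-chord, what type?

Non-chord tone — an escape tone.

The harmony at that moment is A diminished triad (A, C, E♭); F5 is not a chord tone.
It is approached by step up from E♭5 and left by leap down to A4.
Step in, leap out — an escape tone.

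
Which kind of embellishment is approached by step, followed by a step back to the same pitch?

Neighbor tone.

Approach: by step. Departure: by step in the opposite direction, back to the starting pitch.
Stepwise on both sides but reversing to return to the same chord tone — a neighbor tone. (Had it continued onward in the same direction it would be a passing tone instead.)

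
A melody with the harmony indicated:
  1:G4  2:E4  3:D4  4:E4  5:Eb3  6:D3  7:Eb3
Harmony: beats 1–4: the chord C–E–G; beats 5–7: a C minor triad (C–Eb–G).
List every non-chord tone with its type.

D4 (beat 3) — neighbor tone; D3 (beat 6) — neighbor tone.

The harmony at that moment is C major triad (C, E, G); D4 is not a chord tone.
It is approached by step down from E4 and left by step up to E4.
Step away and step back to the same note — a neighbor tone (lower neighbor).
The harmony at that moment is C minor triad (C, Eb, G); D3 is not a chord tone.
It is approached by step down from Eb3 and left by step up to Eb3.
Step away and step back to the same note — a neighbor tone (lower neighbor).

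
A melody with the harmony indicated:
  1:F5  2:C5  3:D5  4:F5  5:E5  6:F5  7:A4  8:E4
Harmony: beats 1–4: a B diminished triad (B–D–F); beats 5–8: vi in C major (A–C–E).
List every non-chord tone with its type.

The harmony at that moment is B diminished triad (B, D, F); C5 is not a chord tone.
It is approached by leap down from F5 and left by step up to D5.
Leap in, step out — an appoggiatura.
The harmony at that moment is A minor triad (A, C, E); F5 is not a chord tone.
It is approached by step up from E5 and left by leap down to A4.
Step in, leap out — an escape tone.

C5 (beat 2) — appoggiatura; F5 (beat 6) — escape tone.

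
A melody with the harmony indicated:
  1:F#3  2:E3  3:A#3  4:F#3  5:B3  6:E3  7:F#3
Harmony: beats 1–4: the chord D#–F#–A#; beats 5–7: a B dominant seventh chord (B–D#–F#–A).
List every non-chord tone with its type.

E3 (beat 2) — escape tone; E3 (beat 6) — appoggiatura.

The harmony at that moment is D# minor triad (D#, F#, A#); E3 is not a chord tone.
It is approached by step down from F#3 and left by leap up to A#3.
Step in, leap out — an escape tone.
The harmony at that moment is B dominant seventh chord (B, D#, F#, A); E3 is not a chord tone.
It is approached by leap down from B3 and left by step up to F#3.
Leap in, step out — an appoggiatura.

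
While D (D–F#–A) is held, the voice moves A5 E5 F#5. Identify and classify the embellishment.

E5 is an appoggiatura.

The harmony at that moment is D major triad (D, F#, A); E5 is not a chord tone.
It is approached by leap down from A5 and left by step up to F#5.
Leap in, step out — an appoggiatura.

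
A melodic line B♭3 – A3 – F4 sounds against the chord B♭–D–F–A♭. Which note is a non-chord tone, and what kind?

The harmony at that moment is B♭ dominant seventh chord (B♭, D, F, A♭); A3 is not a chord tone.
It is approached by step down from B♭3 and left by leap up to F4.
Step in, leap out — an escape tone.

A3 is an escape tone.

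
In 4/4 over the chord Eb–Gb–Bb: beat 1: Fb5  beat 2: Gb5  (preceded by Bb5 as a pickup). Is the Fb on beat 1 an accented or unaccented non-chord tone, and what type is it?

The harmony at that moment is Eb minor triad (Eb, Gb, Bb); Fb5 is not a chord tone.
It is approached by leap down from Bb5 and left by step up to Gb5.
Leap in, step out — an appoggiatura.
It falls on the downbeat, so it is accented.

Accented appoggiatura.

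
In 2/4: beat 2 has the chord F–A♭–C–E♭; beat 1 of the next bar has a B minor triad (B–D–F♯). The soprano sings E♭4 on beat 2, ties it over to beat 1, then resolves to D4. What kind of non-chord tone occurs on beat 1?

Suspension.

The harmony at that moment is B minor triad (B, D, F♯); E♭4 is not a chord tone.
It is held over (the same pitch as the preceding E♭4) and left by step down to D4.
Held over from the previous chord and resolving down by step — a suspension.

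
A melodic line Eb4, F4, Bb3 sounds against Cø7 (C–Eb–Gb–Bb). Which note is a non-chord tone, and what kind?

The harmony at that moment is C half-diminished seventh chord (C, Eb, Gb, Bb); F4 is not a chord tone.
It is approached by step up from Eb4 and left by leap down to Bb3.
Step in, leap out — an escape tone.

F4 is an escape tone.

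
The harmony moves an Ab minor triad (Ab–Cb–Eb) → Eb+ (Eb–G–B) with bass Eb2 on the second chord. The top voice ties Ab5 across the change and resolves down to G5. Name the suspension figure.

4–3 suspension.

At the second chord the bass is Eb2. The suspended Ab5 lies a fourth above the bass; after resolving down by step to G5, the interval above the bass becomes a third.
Suspension figures are named by those two intervals: 4–3.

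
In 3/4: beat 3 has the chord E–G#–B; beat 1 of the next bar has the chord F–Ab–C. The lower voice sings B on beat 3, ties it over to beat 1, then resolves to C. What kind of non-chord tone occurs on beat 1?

Retardation.

The harmony at that moment is F minor triad (F, Ab, C); B is not a chord tone.
It is held over (the same pitch as the preceding B) and left by step up to C.
Held over from the previous chord and resolving up by step — a retardation.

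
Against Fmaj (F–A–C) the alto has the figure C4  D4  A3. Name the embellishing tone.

D4 is an escape tone.

The harmony at that moment is F major triad (F, A, C); D4 is not a chord tone.
It is approached by step up from C4 and left by leap down to A3.
Step in, leap out — an escape tone.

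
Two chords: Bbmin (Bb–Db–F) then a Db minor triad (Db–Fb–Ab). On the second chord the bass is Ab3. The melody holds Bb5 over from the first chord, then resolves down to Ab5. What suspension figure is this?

9–8 suspension.

At the second chord the bass is Ab3. The suspended Bb5 lies a ninth above the bass; after resolving down by step to Ab5, the interval above the bass becomes an octave.
Suspension figures are named by those two intervals: 9–8.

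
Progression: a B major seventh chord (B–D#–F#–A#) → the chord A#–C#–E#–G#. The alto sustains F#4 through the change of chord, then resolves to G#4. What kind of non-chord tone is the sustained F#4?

The harmony at that moment is A# minor seventh chord (A#, C#, E#, G#); F#4 is not a chord tone.
It is held over (the same pitch as the preceding F#4) and left by step up to G#4.
Held over from the previous chord and resolving up by step — a retardation.

F#4 is a retardation.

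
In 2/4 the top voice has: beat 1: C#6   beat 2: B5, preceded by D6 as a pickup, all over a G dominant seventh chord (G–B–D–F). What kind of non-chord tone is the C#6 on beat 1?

Passing tone.

The harmony at that moment is G dominant seventh chord (G, B, D, F); C#6 is not a chord tone.
It is approached by step down from D6 and left by step down to B5.
Step in, step out in the same direction — a passing tone.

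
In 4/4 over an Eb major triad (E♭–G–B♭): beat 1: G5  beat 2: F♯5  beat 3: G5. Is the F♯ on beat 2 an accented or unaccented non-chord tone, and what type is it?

Unaccented neighbor tone.

The harmony at that moment is E♭ major triad (E♭, G, B♭); F♯5 is not a chord tone.
It is approached by step down from G5 and left by step up to G5.
Step away and step back to the same note — a neighbor tone (lower neighbor).
It falls on a weak beat, so it is unaccented.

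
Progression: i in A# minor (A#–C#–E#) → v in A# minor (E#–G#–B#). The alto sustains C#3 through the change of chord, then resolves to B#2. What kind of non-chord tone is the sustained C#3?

The harmony at that moment is E# minor triad (E#, G#, B#); C#3 is not a chord tone.
It is held over (the same pitch as the preceding C#3) and left by step down to B#2.
Held over from the previous chord and resolving down by step — a suspension.

C#3 is a suspension.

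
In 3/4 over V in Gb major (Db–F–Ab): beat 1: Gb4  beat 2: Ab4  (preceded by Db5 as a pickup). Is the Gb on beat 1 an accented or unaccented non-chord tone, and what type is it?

Accented appoggiatura.

The harmony at that moment is Db major triad (Db, F, Ab); Gb4 is not a chord tone.
It is approached by leap down from Db5 and left by step up to Ab4.
Leap in, step out — an appoggiatura.
It falls on the downbeat, so it is accented.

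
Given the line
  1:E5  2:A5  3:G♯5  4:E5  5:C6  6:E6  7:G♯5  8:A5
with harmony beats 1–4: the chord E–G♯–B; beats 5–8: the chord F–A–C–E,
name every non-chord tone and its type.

A5 (beat 2) — appoggiatura; G♯5 (beat 7) — appoggiatura.

The harmony at that moment is E major triad (E, G♯, B); A5 is not a chord tone.
It is approached by leap up from E5 and left by step down to G♯5.
Leap in, step out — an appoggiatura.
The harmony at that moment is F major seventh chord (F, A, C, E); G♯5 is not a chord tone.
It is approached by leap down from E6 and left by step up to A5.
Leap in, step out — an appoggiatura.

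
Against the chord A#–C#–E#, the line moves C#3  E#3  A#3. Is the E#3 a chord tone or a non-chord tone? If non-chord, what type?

A# minor triad contains A#, C#, E#; E# is the fifth, so it is a chord tone.

Chord tone (the fifth of A# minor triad).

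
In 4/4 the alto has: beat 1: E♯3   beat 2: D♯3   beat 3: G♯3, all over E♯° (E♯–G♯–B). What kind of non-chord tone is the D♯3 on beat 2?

The harmony at that moment is E♯ diminished triad (E♯, G♯, B); D♯3 is not a chord tone.
It is approached by step down from E♯3 and left by leap up to G♯3.
Step in, leap out, on a weak beat — an escape tone.

Escape tone.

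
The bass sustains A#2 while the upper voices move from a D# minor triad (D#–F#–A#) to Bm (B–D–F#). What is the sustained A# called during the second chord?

The harmony at that moment is B minor triad (B, D, F#); A#2 is not a chord tone.
It is held over (the same pitch as the preceding A#2) and then sustained as the same pitch into the next harmony.
Sustained through a change of harmony — a pedal tone.

Pedal tone (pedal point).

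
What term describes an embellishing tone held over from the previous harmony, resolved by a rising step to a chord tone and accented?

Approach: by preparation — the pitch is first a chord tone, then held (tied or repeated) while the harmony changes under it. Departure: up by step. Metric position: strong.
A prepared dissonance that resolves upward by step — a retardation. (The same figure resolving downward would be a suspension.)

Retardation.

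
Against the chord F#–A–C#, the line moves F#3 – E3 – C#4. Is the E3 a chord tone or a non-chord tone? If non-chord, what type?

The harmony at that moment is F# minor triad (F#, A, C#); E3 is not a chord tone.
It is approached by step down from F#3 and left by leap up to C#4.
Step in, leap out — an escape tone.

Non-chord tone — an escape tone.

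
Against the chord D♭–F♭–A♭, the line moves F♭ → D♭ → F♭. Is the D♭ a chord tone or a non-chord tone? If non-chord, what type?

Chord tone (the root of Db minor triad).

Db minor triad contains D♭, F♭, A♭; D♭ is the root, so it is a chord tone.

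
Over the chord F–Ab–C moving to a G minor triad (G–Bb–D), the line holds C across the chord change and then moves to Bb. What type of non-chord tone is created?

C is a suspension.

The harmony at that moment is G minor triad (G, Bb, D); C is not a chord tone.
It is held over (the same pitch as the preceding C) and left by step down to Bb.
Held over from the previous chord and resolving down by step — a suspension.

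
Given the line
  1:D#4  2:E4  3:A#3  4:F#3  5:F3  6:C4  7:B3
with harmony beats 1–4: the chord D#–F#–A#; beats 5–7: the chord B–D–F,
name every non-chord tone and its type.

The harmony at that moment is D# minor triad (D#, F#, A#); E4 is not a chord tone.
It is approached by step up from D#4 and left by leap down to A#3.
Step in, leap out — an escape tone.
The harmony at that moment is B diminished triad (B, D, F); C4 is not a chord tone.
It is approached by leap up from F3 and left by step down to B3.
Leap in, step out — an appoggiatura.

E4 (beat 2) — escape tone; C4 (beat 6) — appoggiatura.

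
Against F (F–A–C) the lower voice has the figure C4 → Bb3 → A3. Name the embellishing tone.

Bb3 is a passing tone.

The harmony at that moment is F major triad (F, A, C); Bb3 is not a chord tone.
It is approached by step down from C4 and left by step down to A3.
Step in, step out in the same direction — a passing tone.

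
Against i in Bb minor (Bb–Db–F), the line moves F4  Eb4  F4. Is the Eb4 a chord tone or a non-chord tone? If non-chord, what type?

Non-chord tone — a neighbor tone.

The harmony at that moment is Bb minor triad (Bb, Db, F); Eb4 is not a chord tone.
It is approached by step down from F4 and left by step up to F4.
Step away and step back to the same note — a neighbor tone (lower neighbor).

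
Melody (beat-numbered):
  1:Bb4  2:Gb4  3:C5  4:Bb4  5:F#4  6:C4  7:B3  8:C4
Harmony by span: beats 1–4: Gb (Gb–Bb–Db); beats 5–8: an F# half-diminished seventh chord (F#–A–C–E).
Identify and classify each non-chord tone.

C5 (beat 3) — appoggiatura; B3 (beat 7) — neighbor tone.

The harmony at that moment is Gb major triad (Gb, Bb, Db); C5 is not a chord tone.
It is approached by leap up from Gb4 and left by step down to Bb4.
Leap in, step out — an appoggiatura.
The harmony at that moment is F# half-diminished seventh chord (F#, A, C, E); B3 is not a chord tone.
It is approached by step down from C4 and left by step up to C4.
Step away and step back to the same note — a neighbor tone (lower neighbor).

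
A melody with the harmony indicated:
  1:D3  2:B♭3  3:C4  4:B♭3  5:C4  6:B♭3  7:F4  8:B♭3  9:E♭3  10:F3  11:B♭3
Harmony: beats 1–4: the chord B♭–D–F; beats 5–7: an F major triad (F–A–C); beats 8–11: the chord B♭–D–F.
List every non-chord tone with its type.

The harmony at that moment is B♭ major triad (B♭, D, F); C4 is not a chord tone.
It is approached by step up from B♭3 and left by step down to B♭3.
Step away and step back to the same note — a neighbor tone (upper neighbor).
The harmony at that moment is F major triad (F, A, C); B♭3 is not a chord tone.
It is approached by step down from C4 and left by leap up to F4.
Step in, leap out — an escape tone.
The harmony at that moment is B♭ major triad (B♭, D, F); E♭3 is not a chord tone.
It is approached by leap down from B♭3 and left by step up to F3.
Leap in, step out — an appoggiatura.

C4 (beat 3) — neighbor tone; B♭3 (beat 6) — escape tone; E♭3 (beat 9) — appoggiatura.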